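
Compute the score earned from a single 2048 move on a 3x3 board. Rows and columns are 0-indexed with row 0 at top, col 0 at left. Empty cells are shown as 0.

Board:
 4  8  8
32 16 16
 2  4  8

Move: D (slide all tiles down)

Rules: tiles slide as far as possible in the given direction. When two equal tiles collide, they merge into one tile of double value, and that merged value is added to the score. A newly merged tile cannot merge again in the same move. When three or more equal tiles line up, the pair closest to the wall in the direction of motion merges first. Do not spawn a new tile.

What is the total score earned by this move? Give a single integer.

Slide down:
col 0: [4, 32, 2] -> [4, 32, 2]  score +0 (running 0)
col 1: [8, 16, 4] -> [8, 16, 4]  score +0 (running 0)
col 2: [8, 16, 8] -> [8, 16, 8]  score +0 (running 0)
Board after move:
 4  8  8
32 16 16
 2  4  8

Answer: 0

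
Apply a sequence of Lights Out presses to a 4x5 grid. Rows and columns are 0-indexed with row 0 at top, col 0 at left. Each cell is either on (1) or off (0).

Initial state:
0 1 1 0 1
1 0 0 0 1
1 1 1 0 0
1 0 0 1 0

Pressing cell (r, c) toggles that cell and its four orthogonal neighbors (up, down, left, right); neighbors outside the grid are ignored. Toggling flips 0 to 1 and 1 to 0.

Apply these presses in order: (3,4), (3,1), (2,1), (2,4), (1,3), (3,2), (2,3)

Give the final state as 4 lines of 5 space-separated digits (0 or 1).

Answer: 0 1 1 1 1
1 1 1 0 1
0 1 0 1 1
0 1 0 0 0

Derivation:
After press 1 at (3,4):
0 1 1 0 1
1 0 0 0 1
1 1 1 0 1
1 0 0 0 1

After press 2 at (3,1):
0 1 1 0 1
1 0 0 0 1
1 0 1 0 1
0 1 1 0 1

After press 3 at (2,1):
0 1 1 0 1
1 1 0 0 1
0 1 0 0 1
0 0 1 0 1

After press 4 at (2,4):
0 1 1 0 1
1 1 0 0 0
0 1 0 1 0
0 0 1 0 0

After press 5 at (1,3):
0 1 1 1 1
1 1 1 1 1
0 1 0 0 0
0 0 1 0 0

After press 6 at (3,2):
0 1 1 1 1
1 1 1 1 1
0 1 1 0 0
0 1 0 1 0

After press 7 at (2,3):
0 1 1 1 1
1 1 1 0 1
0 1 0 1 1
0 1 0 0 0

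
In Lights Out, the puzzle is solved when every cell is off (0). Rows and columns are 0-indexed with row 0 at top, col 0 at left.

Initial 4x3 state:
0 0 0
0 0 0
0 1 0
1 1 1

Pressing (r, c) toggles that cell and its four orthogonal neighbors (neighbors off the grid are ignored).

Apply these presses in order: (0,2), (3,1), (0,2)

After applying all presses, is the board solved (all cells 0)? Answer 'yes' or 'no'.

Answer: yes

Derivation:
After press 1 at (0,2):
0 1 1
0 0 1
0 1 0
1 1 1

After press 2 at (3,1):
0 1 1
0 0 1
0 0 0
0 0 0

After press 3 at (0,2):
0 0 0
0 0 0
0 0 0
0 0 0

Lights still on: 0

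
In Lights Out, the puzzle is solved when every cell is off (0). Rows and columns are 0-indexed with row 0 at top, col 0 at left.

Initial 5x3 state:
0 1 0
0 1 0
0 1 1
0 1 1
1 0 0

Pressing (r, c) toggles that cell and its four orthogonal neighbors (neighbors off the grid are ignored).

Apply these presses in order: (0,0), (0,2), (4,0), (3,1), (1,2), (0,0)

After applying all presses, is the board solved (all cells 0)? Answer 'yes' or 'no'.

After press 1 at (0,0):
1 0 0
1 1 0
0 1 1
0 1 1
1 0 0

After press 2 at (0,2):
1 1 1
1 1 1
0 1 1
0 1 1
1 0 0

After press 3 at (4,0):
1 1 1
1 1 1
0 1 1
1 1 1
0 1 0

After press 4 at (3,1):
1 1 1
1 1 1
0 0 1
0 0 0
0 0 0

After press 5 at (1,2):
1 1 0
1 0 0
0 0 0
0 0 0
0 0 0

After press 6 at (0,0):
0 0 0
0 0 0
0 0 0
0 0 0
0 0 0

Lights still on: 0

Answer: yes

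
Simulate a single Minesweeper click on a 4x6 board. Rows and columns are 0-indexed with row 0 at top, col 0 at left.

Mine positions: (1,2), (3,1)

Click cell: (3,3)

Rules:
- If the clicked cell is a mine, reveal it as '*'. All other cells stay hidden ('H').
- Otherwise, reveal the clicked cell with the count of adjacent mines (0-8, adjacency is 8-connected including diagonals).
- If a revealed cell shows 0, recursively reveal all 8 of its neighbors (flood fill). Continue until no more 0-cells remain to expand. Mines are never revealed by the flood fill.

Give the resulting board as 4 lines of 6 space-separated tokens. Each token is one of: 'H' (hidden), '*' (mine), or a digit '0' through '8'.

H H H 1 0 0
H H H 1 0 0
H H 2 1 0 0
H H 1 0 0 0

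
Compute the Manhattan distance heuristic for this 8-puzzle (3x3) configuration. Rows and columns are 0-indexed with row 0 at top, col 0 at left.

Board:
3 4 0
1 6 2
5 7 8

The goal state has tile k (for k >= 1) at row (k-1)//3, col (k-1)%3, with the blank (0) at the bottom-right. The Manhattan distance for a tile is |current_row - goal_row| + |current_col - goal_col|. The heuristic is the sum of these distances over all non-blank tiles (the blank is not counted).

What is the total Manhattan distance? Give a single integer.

Tile 3: at (0,0), goal (0,2), distance |0-0|+|0-2| = 2
Tile 4: at (0,1), goal (1,0), distance |0-1|+|1-0| = 2
Tile 1: at (1,0), goal (0,0), distance |1-0|+|0-0| = 1
Tile 6: at (1,1), goal (1,2), distance |1-1|+|1-2| = 1
Tile 2: at (1,2), goal (0,1), distance |1-0|+|2-1| = 2
Tile 5: at (2,0), goal (1,1), distance |2-1|+|0-1| = 2
Tile 7: at (2,1), goal (2,0), distance |2-2|+|1-0| = 1
Tile 8: at (2,2), goal (2,1), distance |2-2|+|2-1| = 1
Sum: 2 + 2 + 1 + 1 + 2 + 2 + 1 + 1 = 12

Answer: 12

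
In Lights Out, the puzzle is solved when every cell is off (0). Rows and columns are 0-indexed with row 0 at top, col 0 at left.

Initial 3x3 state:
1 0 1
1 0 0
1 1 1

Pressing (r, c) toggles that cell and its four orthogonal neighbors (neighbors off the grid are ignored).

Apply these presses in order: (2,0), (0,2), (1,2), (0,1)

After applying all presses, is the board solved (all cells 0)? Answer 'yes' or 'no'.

After press 1 at (2,0):
1 0 1
0 0 0
0 0 1

After press 2 at (0,2):
1 1 0
0 0 1
0 0 1

After press 3 at (1,2):
1 1 1
0 1 0
0 0 0

After press 4 at (0,1):
0 0 0
0 0 0
0 0 0

Lights still on: 0

Answer: yes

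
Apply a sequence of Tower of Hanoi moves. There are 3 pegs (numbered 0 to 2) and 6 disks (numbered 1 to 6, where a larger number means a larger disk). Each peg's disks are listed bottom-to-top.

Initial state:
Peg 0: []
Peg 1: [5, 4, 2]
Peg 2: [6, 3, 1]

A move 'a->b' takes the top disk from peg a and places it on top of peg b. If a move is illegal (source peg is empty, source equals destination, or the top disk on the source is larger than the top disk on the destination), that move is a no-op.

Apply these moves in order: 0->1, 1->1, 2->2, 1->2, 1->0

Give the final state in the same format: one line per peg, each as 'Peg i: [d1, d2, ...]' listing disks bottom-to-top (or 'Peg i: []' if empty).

Answer: Peg 0: [2]
Peg 1: [5, 4]
Peg 2: [6, 3, 1]

Derivation:
After move 1 (0->1):
Peg 0: []
Peg 1: [5, 4, 2]
Peg 2: [6, 3, 1]

After move 2 (1->1):
Peg 0: []
Peg 1: [5, 4, 2]
Peg 2: [6, 3, 1]

After move 3 (2->2):
Peg 0: []
Peg 1: [5, 4, 2]
Peg 2: [6, 3, 1]

After move 4 (1->2):
Peg 0: []
Peg 1: [5, 4, 2]
Peg 2: [6, 3, 1]

After move 5 (1->0):
Peg 0: [2]
Peg 1: [5, 4]
Peg 2: [6, 3, 1]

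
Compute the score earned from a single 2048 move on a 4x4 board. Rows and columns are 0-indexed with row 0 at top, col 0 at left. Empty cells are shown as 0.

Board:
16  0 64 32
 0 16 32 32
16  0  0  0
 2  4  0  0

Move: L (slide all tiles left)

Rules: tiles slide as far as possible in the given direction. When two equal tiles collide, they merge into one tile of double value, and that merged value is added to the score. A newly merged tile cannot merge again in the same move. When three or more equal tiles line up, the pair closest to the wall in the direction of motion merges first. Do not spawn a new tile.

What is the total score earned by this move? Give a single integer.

Answer: 64

Derivation:
Slide left:
row 0: [16, 0, 64, 32] -> [16, 64, 32, 0]  score +0 (running 0)
row 1: [0, 16, 32, 32] -> [16, 64, 0, 0]  score +64 (running 64)
row 2: [16, 0, 0, 0] -> [16, 0, 0, 0]  score +0 (running 64)
row 3: [2, 4, 0, 0] -> [2, 4, 0, 0]  score +0 (running 64)
Board after move:
16 64 32  0
16 64  0  0
16  0  0  0
 2  4  0  0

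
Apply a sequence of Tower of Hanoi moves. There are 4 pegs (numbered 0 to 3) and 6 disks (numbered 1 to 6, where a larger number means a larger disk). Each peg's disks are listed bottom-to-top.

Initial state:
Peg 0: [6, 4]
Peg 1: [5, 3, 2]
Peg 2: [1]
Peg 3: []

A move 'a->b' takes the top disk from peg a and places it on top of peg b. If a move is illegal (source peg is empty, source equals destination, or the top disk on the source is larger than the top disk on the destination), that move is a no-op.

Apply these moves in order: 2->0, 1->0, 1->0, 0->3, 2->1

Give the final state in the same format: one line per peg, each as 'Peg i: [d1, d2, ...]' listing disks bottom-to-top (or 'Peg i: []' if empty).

After move 1 (2->0):
Peg 0: [6, 4, 1]
Peg 1: [5, 3, 2]
Peg 2: []
Peg 3: []

After move 2 (1->0):
Peg 0: [6, 4, 1]
Peg 1: [5, 3, 2]
Peg 2: []
Peg 3: []

After move 3 (1->0):
Peg 0: [6, 4, 1]
Peg 1: [5, 3, 2]
Peg 2: []
Peg 3: []

After move 4 (0->3):
Peg 0: [6, 4]
Peg 1: [5, 3, 2]
Peg 2: []
Peg 3: [1]

After move 5 (2->1):
Peg 0: [6, 4]
Peg 1: [5, 3, 2]
Peg 2: []
Peg 3: [1]

Answer: Peg 0: [6, 4]
Peg 1: [5, 3, 2]
Peg 2: []
Peg 3: [1]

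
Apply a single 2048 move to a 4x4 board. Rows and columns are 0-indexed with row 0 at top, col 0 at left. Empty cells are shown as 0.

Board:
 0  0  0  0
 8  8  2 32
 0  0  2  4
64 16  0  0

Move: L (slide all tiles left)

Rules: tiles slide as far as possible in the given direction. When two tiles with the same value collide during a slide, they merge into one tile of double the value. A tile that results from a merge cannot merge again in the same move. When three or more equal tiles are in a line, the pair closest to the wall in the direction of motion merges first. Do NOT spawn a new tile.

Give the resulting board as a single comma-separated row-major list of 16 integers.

Answer: 0, 0, 0, 0, 16, 2, 32, 0, 2, 4, 0, 0, 64, 16, 0, 0

Derivation:
Slide left:
row 0: [0, 0, 0, 0] -> [0, 0, 0, 0]
row 1: [8, 8, 2, 32] -> [16, 2, 32, 0]
row 2: [0, 0, 2, 4] -> [2, 4, 0, 0]
row 3: [64, 16, 0, 0] -> [64, 16, 0, 0]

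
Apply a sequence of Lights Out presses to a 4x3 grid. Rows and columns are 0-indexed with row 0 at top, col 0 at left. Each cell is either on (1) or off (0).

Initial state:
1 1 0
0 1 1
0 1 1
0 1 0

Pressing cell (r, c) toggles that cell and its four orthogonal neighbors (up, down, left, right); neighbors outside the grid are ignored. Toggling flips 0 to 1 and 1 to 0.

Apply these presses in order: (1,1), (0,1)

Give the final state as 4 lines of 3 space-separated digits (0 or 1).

After press 1 at (1,1):
1 0 0
1 0 0
0 0 1
0 1 0

After press 2 at (0,1):
0 1 1
1 1 0
0 0 1
0 1 0

Answer: 0 1 1
1 1 0
0 0 1
0 1 0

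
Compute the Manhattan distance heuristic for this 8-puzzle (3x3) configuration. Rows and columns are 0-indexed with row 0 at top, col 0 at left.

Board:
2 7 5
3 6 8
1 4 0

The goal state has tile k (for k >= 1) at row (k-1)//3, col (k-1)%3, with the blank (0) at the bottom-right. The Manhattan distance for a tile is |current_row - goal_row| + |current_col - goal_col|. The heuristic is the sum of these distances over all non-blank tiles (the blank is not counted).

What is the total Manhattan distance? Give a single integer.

Tile 2: at (0,0), goal (0,1), distance |0-0|+|0-1| = 1
Tile 7: at (0,1), goal (2,0), distance |0-2|+|1-0| = 3
Tile 5: at (0,2), goal (1,1), distance |0-1|+|2-1| = 2
Tile 3: at (1,0), goal (0,2), distance |1-0|+|0-2| = 3
Tile 6: at (1,1), goal (1,2), distance |1-1|+|1-2| = 1
Tile 8: at (1,2), goal (2,1), distance |1-2|+|2-1| = 2
Tile 1: at (2,0), goal (0,0), distance |2-0|+|0-0| = 2
Tile 4: at (2,1), goal (1,0), distance |2-1|+|1-0| = 2
Sum: 1 + 3 + 2 + 3 + 1 + 2 + 2 + 2 = 16

Answer: 16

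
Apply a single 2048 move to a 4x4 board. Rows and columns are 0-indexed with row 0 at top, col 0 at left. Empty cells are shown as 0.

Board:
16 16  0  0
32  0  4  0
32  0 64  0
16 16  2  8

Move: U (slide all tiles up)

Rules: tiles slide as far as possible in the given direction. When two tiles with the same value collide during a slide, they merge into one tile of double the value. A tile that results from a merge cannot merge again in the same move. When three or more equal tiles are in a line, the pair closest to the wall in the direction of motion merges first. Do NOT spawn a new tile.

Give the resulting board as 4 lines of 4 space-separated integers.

Slide up:
col 0: [16, 32, 32, 16] -> [16, 64, 16, 0]
col 1: [16, 0, 0, 16] -> [32, 0, 0, 0]
col 2: [0, 4, 64, 2] -> [4, 64, 2, 0]
col 3: [0, 0, 0, 8] -> [8, 0, 0, 0]

Answer: 16 32  4  8
64  0 64  0
16  0  2  0
 0  0  0  0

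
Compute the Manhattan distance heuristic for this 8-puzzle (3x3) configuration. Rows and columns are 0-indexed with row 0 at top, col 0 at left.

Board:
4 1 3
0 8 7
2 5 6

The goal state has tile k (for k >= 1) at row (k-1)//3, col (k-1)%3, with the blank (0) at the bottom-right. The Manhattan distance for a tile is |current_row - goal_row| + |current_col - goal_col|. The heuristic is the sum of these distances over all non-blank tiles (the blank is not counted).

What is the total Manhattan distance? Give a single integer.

Tile 4: (0,0)->(1,0) = 1
Tile 1: (0,1)->(0,0) = 1
Tile 3: (0,2)->(0,2) = 0
Tile 8: (1,1)->(2,1) = 1
Tile 7: (1,2)->(2,0) = 3
Tile 2: (2,0)->(0,1) = 3
Tile 5: (2,1)->(1,1) = 1
Tile 6: (2,2)->(1,2) = 1
Sum: 1 + 1 + 0 + 1 + 3 + 3 + 1 + 1 = 11

Answer: 11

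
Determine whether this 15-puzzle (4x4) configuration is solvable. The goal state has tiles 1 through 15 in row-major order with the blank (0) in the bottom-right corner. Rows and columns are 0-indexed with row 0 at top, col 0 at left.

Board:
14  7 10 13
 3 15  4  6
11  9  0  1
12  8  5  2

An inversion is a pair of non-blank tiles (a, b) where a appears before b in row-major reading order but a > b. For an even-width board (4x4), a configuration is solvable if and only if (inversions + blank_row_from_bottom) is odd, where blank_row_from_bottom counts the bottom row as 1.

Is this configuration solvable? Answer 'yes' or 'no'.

Answer: no

Derivation:
Inversions: 68
Blank is in row 2 (0-indexed from top), which is row 2 counting from the bottom (bottom = 1).
68 + 2 = 70, which is even, so the puzzle is not solvable.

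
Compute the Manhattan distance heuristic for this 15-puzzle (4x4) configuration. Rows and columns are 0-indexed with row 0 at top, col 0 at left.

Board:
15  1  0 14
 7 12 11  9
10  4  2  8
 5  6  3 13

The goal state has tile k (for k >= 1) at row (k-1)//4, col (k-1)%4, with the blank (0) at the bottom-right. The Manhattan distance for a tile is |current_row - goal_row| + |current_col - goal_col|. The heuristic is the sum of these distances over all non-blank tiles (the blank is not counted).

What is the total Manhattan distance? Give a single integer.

Tile 15: (0,0)->(3,2) = 5
Tile 1: (0,1)->(0,0) = 1
Tile 14: (0,3)->(3,1) = 5
Tile 7: (1,0)->(1,2) = 2
Tile 12: (1,1)->(2,3) = 3
Tile 11: (1,2)->(2,2) = 1
Tile 9: (1,3)->(2,0) = 4
Tile 10: (2,0)->(2,1) = 1
Tile 4: (2,1)->(0,3) = 4
Tile 2: (2,2)->(0,1) = 3
Tile 8: (2,3)->(1,3) = 1
Tile 5: (3,0)->(1,0) = 2
Tile 6: (3,1)->(1,1) = 2
Tile 3: (3,2)->(0,2) = 3
Tile 13: (3,3)->(3,0) = 3
Sum: 5 + 1 + 5 + 2 + 3 + 1 + 4 + 1 + 4 + 3 + 1 + 2 + 2 + 3 + 3 = 40

Answer: 40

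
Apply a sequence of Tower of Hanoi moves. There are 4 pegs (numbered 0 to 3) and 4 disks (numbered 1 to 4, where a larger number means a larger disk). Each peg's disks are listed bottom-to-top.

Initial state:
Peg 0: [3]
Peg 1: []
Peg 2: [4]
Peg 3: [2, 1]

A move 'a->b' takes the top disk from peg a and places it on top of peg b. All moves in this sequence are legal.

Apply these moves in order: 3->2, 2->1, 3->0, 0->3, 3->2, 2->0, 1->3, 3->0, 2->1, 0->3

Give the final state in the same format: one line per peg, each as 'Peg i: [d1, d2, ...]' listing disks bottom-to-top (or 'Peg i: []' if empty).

After move 1 (3->2):
Peg 0: [3]
Peg 1: []
Peg 2: [4, 1]
Peg 3: [2]

After move 2 (2->1):
Peg 0: [3]
Peg 1: [1]
Peg 2: [4]
Peg 3: [2]

After move 3 (3->0):
Peg 0: [3, 2]
Peg 1: [1]
Peg 2: [4]
Peg 3: []

After move 4 (0->3):
Peg 0: [3]
Peg 1: [1]
Peg 2: [4]
Peg 3: [2]

After move 5 (3->2):
Peg 0: [3]
Peg 1: [1]
Peg 2: [4, 2]
Peg 3: []

After move 6 (2->0):
Peg 0: [3, 2]
Peg 1: [1]
Peg 2: [4]
Peg 3: []

After move 7 (1->3):
Peg 0: [3, 2]
Peg 1: []
Peg 2: [4]
Peg 3: [1]

After move 8 (3->0):
Peg 0: [3, 2, 1]
Peg 1: []
Peg 2: [4]
Peg 3: []

After move 9 (2->1):
Peg 0: [3, 2, 1]
Peg 1: [4]
Peg 2: []
Peg 3: []

After move 10 (0->3):
Peg 0: [3, 2]
Peg 1: [4]
Peg 2: []
Peg 3: [1]

Answer: Peg 0: [3, 2]
Peg 1: [4]
Peg 2: []
Peg 3: [1]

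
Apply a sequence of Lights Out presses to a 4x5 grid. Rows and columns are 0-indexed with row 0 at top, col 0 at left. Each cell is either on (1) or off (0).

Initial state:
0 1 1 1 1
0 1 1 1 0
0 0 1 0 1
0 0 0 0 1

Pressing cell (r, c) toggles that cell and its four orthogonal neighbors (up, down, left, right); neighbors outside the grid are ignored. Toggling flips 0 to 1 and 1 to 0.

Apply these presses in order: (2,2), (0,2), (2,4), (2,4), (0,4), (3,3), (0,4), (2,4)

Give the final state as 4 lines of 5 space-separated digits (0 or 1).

After press 1 at (2,2):
0 1 1 1 1
0 1 0 1 0
0 1 0 1 1
0 0 1 0 1

After press 2 at (0,2):
0 0 0 0 1
0 1 1 1 0
0 1 0 1 1
0 0 1 0 1

After press 3 at (2,4):
0 0 0 0 1
0 1 1 1 1
0 1 0 0 0
0 0 1 0 0

After press 4 at (2,4):
0 0 0 0 1
0 1 1 1 0
0 1 0 1 1
0 0 1 0 1

After press 5 at (0,4):
0 0 0 1 0
0 1 1 1 1
0 1 0 1 1
0 0 1 0 1

After press 6 at (3,3):
0 0 0 1 0
0 1 1 1 1
0 1 0 0 1
0 0 0 1 0

After press 7 at (0,4):
0 0 0 0 1
0 1 1 1 0
0 1 0 0 1
0 0 0 1 0

After press 8 at (2,4):
0 0 0 0 1
0 1 1 1 1
0 1 0 1 0
0 0 0 1 1

Answer: 0 0 0 0 1
0 1 1 1 1
0 1 0 1 0
0 0 0 1 1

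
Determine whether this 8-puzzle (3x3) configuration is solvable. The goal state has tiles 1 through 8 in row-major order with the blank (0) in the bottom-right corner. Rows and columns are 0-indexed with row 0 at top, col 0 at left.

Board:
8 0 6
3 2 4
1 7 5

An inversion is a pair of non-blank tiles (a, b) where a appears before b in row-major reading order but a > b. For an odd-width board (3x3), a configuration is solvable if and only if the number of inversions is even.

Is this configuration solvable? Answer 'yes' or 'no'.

Answer: no

Derivation:
Inversions (pairs i<j in row-major order where tile[i] > tile[j] > 0): 17
17 is odd, so the puzzle is not solvable.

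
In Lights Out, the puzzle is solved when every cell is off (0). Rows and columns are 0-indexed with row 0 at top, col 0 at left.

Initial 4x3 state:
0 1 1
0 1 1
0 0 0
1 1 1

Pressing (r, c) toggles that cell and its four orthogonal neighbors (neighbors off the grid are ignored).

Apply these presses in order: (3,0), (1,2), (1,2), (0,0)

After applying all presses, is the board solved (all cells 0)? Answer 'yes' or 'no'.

Answer: no

Derivation:
After press 1 at (3,0):
0 1 1
0 1 1
1 0 0
0 0 1

After press 2 at (1,2):
0 1 0
0 0 0
1 0 1
0 0 1

After press 3 at (1,2):
0 1 1
0 1 1
1 0 0
0 0 1

After press 4 at (0,0):
1 0 1
1 1 1
1 0 0
0 0 1

Lights still on: 7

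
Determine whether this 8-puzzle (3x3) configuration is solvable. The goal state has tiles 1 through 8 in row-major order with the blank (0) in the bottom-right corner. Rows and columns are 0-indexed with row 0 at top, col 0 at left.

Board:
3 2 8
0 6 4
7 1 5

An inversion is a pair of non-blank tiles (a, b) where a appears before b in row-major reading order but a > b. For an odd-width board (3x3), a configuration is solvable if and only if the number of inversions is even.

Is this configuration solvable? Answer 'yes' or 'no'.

Inversions (pairs i<j in row-major order where tile[i] > tile[j] > 0): 14
14 is even, so the puzzle is solvable.

Answer: yes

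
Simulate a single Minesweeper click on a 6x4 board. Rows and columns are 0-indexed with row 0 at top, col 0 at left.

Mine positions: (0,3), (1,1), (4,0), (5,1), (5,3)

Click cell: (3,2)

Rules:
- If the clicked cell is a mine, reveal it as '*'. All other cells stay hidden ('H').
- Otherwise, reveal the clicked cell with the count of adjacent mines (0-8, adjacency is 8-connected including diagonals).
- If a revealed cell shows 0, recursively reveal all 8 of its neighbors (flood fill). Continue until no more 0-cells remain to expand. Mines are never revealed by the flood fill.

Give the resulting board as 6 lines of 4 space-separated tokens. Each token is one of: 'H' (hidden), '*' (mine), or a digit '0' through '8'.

H H H H
H H 2 1
H 1 1 0
H 1 0 0
H 2 2 1
H H H H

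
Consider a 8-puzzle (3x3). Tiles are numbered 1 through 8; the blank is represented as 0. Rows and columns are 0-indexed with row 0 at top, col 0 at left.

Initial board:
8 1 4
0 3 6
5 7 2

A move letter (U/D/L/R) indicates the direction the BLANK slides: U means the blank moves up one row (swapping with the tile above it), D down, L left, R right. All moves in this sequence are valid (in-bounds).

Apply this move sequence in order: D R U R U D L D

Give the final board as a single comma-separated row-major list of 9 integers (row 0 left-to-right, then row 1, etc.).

Answer: 8, 1, 4, 5, 3, 6, 7, 0, 2

Derivation:
After move 1 (D):
8 1 4
5 3 6
0 7 2

After move 2 (R):
8 1 4
5 3 6
7 0 2

After move 3 (U):
8 1 4
5 0 6
7 3 2

After move 4 (R):
8 1 4
5 6 0
7 3 2

After move 5 (U):
8 1 0
5 6 4
7 3 2

After move 6 (D):
8 1 4
5 6 0
7 3 2

After move 7 (L):
8 1 4
5 0 6
7 3 2

After move 8 (D):
8 1 4
5 3 6
7 0 2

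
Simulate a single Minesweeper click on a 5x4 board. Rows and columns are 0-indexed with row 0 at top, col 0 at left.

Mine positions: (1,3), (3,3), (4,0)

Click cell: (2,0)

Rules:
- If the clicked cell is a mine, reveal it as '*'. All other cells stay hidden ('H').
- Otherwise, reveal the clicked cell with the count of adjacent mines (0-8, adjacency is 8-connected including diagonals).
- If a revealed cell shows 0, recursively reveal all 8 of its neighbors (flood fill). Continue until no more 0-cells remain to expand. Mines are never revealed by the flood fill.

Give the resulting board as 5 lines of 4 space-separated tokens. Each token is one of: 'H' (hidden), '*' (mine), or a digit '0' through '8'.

0 0 1 H
0 0 1 H
0 0 2 H
1 1 1 H
H H H H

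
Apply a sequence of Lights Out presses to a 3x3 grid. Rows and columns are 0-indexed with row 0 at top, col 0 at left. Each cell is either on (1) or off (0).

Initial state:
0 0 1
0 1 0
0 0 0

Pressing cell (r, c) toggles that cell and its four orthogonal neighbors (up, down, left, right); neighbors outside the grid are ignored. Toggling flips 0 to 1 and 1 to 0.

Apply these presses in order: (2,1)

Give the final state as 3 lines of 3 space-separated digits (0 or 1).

After press 1 at (2,1):
0 0 1
0 0 0
1 1 1

Answer: 0 0 1
0 0 0
1 1 1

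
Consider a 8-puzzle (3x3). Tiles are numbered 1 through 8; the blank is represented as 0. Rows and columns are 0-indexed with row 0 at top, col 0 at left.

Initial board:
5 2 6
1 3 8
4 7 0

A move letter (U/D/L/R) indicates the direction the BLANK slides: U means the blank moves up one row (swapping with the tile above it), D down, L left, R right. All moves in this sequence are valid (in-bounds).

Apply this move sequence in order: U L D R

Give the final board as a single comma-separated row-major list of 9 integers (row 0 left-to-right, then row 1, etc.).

Answer: 5, 2, 6, 1, 7, 3, 4, 8, 0

Derivation:
After move 1 (U):
5 2 6
1 3 0
4 7 8

After move 2 (L):
5 2 6
1 0 3
4 7 8

After move 3 (D):
5 2 6
1 7 3
4 0 8

After move 4 (R):
5 2 6
1 7 3
4 8 0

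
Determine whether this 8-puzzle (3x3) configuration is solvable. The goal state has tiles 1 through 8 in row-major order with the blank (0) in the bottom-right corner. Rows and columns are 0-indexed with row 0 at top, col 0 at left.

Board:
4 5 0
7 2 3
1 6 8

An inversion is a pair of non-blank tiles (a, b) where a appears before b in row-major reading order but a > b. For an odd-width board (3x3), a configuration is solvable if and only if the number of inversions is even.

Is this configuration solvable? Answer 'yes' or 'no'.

Inversions (pairs i<j in row-major order where tile[i] > tile[j] > 0): 12
12 is even, so the puzzle is solvable.

Answer: yes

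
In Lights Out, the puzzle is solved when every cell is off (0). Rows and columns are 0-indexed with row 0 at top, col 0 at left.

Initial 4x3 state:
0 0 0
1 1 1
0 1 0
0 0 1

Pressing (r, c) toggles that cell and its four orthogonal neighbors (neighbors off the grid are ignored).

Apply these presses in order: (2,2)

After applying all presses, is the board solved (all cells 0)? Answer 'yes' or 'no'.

After press 1 at (2,2):
0 0 0
1 1 0
0 0 1
0 0 0

Lights still on: 3

Answer: no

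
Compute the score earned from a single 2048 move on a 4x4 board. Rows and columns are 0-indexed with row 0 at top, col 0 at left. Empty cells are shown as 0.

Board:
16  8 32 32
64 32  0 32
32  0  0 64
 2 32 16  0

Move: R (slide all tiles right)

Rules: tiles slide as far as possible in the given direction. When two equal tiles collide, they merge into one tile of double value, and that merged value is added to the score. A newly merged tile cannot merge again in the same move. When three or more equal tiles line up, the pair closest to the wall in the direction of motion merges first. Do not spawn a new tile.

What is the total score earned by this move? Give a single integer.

Slide right:
row 0: [16, 8, 32, 32] -> [0, 16, 8, 64]  score +64 (running 64)
row 1: [64, 32, 0, 32] -> [0, 0, 64, 64]  score +64 (running 128)
row 2: [32, 0, 0, 64] -> [0, 0, 32, 64]  score +0 (running 128)
row 3: [2, 32, 16, 0] -> [0, 2, 32, 16]  score +0 (running 128)
Board after move:
 0 16  8 64
 0  0 64 64
 0  0 32 64
 0  2 32 16

Answer: 128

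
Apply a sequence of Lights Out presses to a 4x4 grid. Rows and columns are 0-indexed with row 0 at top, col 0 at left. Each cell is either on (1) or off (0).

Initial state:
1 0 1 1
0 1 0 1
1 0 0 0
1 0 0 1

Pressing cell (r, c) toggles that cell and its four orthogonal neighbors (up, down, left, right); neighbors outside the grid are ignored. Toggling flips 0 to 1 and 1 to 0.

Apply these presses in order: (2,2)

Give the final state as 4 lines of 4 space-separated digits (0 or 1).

Answer: 1 0 1 1
0 1 1 1
1 1 1 1
1 0 1 1

Derivation:
After press 1 at (2,2):
1 0 1 1
0 1 1 1
1 1 1 1
1 0 1 1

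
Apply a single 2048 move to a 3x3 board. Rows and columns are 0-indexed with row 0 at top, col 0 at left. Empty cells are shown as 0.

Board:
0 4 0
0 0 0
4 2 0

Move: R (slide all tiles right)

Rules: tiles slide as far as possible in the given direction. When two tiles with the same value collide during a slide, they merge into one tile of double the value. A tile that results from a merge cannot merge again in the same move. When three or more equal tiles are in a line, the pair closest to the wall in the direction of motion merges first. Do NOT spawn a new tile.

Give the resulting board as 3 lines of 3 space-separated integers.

Slide right:
row 0: [0, 4, 0] -> [0, 0, 4]
row 1: [0, 0, 0] -> [0, 0, 0]
row 2: [4, 2, 0] -> [0, 4, 2]

Answer: 0 0 4
0 0 0
0 4 2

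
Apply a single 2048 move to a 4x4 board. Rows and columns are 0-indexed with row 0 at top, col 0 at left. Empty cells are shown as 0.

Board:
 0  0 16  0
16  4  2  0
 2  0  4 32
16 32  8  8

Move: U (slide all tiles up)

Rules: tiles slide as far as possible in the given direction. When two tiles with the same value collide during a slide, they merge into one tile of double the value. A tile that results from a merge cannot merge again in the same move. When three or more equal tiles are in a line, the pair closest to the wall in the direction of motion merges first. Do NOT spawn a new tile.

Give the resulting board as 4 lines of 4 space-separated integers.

Slide up:
col 0: [0, 16, 2, 16] -> [16, 2, 16, 0]
col 1: [0, 4, 0, 32] -> [4, 32, 0, 0]
col 2: [16, 2, 4, 8] -> [16, 2, 4, 8]
col 3: [0, 0, 32, 8] -> [32, 8, 0, 0]

Answer: 16  4 16 32
 2 32  2  8
16  0  4  0
 0  0  8  0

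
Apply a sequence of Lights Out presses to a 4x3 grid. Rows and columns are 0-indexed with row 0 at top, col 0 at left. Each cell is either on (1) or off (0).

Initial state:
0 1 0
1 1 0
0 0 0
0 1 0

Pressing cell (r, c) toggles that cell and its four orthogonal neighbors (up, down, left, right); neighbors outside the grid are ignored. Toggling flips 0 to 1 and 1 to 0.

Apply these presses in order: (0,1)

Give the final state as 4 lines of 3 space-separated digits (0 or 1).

Answer: 1 0 1
1 0 0
0 0 0
0 1 0

Derivation:
After press 1 at (0,1):
1 0 1
1 0 0
0 0 0
0 1 0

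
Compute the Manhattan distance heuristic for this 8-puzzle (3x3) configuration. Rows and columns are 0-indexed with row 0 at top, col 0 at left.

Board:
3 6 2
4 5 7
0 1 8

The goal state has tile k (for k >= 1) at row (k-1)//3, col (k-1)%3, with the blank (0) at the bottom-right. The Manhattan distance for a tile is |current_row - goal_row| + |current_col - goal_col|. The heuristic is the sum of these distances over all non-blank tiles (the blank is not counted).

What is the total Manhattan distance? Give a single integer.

Tile 3: (0,0)->(0,2) = 2
Tile 6: (0,1)->(1,2) = 2
Tile 2: (0,2)->(0,1) = 1
Tile 4: (1,0)->(1,0) = 0
Tile 5: (1,1)->(1,1) = 0
Tile 7: (1,2)->(2,0) = 3
Tile 1: (2,1)->(0,0) = 3
Tile 8: (2,2)->(2,1) = 1
Sum: 2 + 2 + 1 + 0 + 0 + 3 + 3 + 1 = 12

Answer: 12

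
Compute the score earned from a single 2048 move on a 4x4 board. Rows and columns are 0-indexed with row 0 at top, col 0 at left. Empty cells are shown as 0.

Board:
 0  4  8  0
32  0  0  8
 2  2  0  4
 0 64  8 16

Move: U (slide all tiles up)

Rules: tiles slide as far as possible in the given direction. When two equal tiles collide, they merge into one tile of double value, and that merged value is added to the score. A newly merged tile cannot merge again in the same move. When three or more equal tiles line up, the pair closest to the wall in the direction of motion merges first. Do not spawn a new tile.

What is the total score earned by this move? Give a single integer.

Slide up:
col 0: [0, 32, 2, 0] -> [32, 2, 0, 0]  score +0 (running 0)
col 1: [4, 0, 2, 64] -> [4, 2, 64, 0]  score +0 (running 0)
col 2: [8, 0, 0, 8] -> [16, 0, 0, 0]  score +16 (running 16)
col 3: [0, 8, 4, 16] -> [8, 4, 16, 0]  score +0 (running 16)
Board after move:
32  4 16  8
 2  2  0  4
 0 64  0 16
 0  0  0  0

Answer: 16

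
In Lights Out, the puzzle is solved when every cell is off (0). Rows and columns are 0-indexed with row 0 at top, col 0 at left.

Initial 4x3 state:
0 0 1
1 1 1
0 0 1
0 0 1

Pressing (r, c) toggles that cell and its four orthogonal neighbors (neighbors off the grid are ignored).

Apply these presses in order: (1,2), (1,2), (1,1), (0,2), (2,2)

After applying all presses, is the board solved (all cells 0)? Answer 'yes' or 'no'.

After press 1 at (1,2):
0 0 0
1 0 0
0 0 0
0 0 1

After press 2 at (1,2):
0 0 1
1 1 1
0 0 1
0 0 1

After press 3 at (1,1):
0 1 1
0 0 0
0 1 1
0 0 1

After press 4 at (0,2):
0 0 0
0 0 1
0 1 1
0 0 1

After press 5 at (2,2):
0 0 0
0 0 0
0 0 0
0 0 0

Lights still on: 0

Answer: yes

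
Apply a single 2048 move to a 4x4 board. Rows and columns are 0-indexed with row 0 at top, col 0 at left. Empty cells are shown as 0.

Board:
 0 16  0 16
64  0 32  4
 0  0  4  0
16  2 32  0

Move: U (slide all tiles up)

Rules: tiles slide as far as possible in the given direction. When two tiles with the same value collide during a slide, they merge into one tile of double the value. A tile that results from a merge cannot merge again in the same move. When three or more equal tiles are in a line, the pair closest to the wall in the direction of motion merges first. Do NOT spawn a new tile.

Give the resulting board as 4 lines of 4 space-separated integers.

Slide up:
col 0: [0, 64, 0, 16] -> [64, 16, 0, 0]
col 1: [16, 0, 0, 2] -> [16, 2, 0, 0]
col 2: [0, 32, 4, 32] -> [32, 4, 32, 0]
col 3: [16, 4, 0, 0] -> [16, 4, 0, 0]

Answer: 64 16 32 16
16  2  4  4
 0  0 32  0
 0  0  0  0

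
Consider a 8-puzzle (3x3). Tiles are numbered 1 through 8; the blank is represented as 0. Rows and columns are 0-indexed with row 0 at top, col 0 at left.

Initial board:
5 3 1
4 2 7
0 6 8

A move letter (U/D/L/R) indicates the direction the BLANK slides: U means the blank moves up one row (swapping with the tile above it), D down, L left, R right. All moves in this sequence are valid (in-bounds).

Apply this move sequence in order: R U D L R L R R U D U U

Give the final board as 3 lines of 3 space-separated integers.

After move 1 (R):
5 3 1
4 2 7
6 0 8

After move 2 (U):
5 3 1
4 0 7
6 2 8

After move 3 (D):
5 3 1
4 2 7
6 0 8

After move 4 (L):
5 3 1
4 2 7
0 6 8

After move 5 (R):
5 3 1
4 2 7
6 0 8

After move 6 (L):
5 3 1
4 2 7
0 6 8

After move 7 (R):
5 3 1
4 2 7
6 0 8

After move 8 (R):
5 3 1
4 2 7
6 8 0

After move 9 (U):
5 3 1
4 2 0
6 8 7

After move 10 (D):
5 3 1
4 2 7
6 8 0

After move 11 (U):
5 3 1
4 2 0
6 8 7

After move 12 (U):
5 3 0
4 2 1
6 8 7

Answer: 5 3 0
4 2 1
6 8 7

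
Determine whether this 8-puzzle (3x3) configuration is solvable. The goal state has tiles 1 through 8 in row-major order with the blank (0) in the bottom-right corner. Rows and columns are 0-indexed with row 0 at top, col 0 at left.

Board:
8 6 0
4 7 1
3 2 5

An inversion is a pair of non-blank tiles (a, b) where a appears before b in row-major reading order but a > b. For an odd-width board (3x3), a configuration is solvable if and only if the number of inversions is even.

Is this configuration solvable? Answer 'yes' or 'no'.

Answer: yes

Derivation:
Inversions (pairs i<j in row-major order where tile[i] > tile[j] > 0): 20
20 is even, so the puzzle is solvable.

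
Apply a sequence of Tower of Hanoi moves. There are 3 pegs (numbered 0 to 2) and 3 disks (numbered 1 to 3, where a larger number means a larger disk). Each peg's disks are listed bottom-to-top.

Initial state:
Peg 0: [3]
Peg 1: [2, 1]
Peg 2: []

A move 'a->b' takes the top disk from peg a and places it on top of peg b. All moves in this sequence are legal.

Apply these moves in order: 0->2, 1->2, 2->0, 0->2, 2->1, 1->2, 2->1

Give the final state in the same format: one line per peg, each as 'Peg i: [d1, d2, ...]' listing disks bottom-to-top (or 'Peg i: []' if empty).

After move 1 (0->2):
Peg 0: []
Peg 1: [2, 1]
Peg 2: [3]

After move 2 (1->2):
Peg 0: []
Peg 1: [2]
Peg 2: [3, 1]

After move 3 (2->0):
Peg 0: [1]
Peg 1: [2]
Peg 2: [3]

After move 4 (0->2):
Peg 0: []
Peg 1: [2]
Peg 2: [3, 1]

After move 5 (2->1):
Peg 0: []
Peg 1: [2, 1]
Peg 2: [3]

After move 6 (1->2):
Peg 0: []
Peg 1: [2]
Peg 2: [3, 1]

After move 7 (2->1):
Peg 0: []
Peg 1: [2, 1]
Peg 2: [3]

Answer: Peg 0: []
Peg 1: [2, 1]
Peg 2: [3]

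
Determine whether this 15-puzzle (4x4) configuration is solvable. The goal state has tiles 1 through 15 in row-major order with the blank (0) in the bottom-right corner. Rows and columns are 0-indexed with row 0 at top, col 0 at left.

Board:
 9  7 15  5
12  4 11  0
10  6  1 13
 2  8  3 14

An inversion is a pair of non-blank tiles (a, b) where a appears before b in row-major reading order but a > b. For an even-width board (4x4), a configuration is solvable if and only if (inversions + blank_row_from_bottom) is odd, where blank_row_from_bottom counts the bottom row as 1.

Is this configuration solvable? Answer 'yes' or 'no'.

Answer: no

Derivation:
Inversions: 59
Blank is in row 1 (0-indexed from top), which is row 3 counting from the bottom (bottom = 1).
59 + 3 = 62, which is even, so the puzzle is not solvable.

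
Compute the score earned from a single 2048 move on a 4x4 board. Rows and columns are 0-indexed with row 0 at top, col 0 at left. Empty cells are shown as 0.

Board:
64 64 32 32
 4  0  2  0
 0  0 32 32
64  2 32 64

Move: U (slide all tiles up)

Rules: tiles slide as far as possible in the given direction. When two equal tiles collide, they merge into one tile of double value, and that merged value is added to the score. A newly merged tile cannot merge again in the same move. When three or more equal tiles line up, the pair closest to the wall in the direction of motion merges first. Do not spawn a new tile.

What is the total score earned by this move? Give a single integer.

Slide up:
col 0: [64, 4, 0, 64] -> [64, 4, 64, 0]  score +0 (running 0)
col 1: [64, 0, 0, 2] -> [64, 2, 0, 0]  score +0 (running 0)
col 2: [32, 2, 32, 32] -> [32, 2, 64, 0]  score +64 (running 64)
col 3: [32, 0, 32, 64] -> [64, 64, 0, 0]  score +64 (running 128)
Board after move:
64 64 32 64
 4  2  2 64
64  0 64  0
 0  0  0  0

Answer: 128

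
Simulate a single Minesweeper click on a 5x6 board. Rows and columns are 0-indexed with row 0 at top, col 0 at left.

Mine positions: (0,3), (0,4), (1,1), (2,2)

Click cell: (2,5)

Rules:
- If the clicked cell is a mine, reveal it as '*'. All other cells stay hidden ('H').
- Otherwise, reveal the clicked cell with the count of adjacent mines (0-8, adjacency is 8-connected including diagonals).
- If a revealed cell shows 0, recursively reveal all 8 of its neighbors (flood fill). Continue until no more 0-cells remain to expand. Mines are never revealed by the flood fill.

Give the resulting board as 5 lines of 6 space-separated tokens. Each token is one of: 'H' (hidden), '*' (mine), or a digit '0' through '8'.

H H H H H H
H H H 3 2 1
1 2 H 1 0 0
0 1 1 1 0 0
0 0 0 0 0 0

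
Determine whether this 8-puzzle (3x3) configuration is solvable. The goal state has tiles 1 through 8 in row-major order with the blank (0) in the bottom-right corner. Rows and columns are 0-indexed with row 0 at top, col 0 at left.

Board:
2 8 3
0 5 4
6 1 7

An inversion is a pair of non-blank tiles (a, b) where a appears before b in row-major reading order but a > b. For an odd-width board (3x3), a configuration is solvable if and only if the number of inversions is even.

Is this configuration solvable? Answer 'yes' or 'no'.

Inversions (pairs i<j in row-major order where tile[i] > tile[j] > 0): 12
12 is even, so the puzzle is solvable.

Answer: yes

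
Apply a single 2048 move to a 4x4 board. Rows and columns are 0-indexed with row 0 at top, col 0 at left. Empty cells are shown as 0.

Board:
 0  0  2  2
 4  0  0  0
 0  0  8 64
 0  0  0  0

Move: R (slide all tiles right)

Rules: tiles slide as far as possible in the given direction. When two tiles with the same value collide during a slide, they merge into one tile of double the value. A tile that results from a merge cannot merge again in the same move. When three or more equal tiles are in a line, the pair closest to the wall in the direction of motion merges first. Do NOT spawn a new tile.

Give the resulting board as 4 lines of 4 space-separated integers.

Slide right:
row 0: [0, 0, 2, 2] -> [0, 0, 0, 4]
row 1: [4, 0, 0, 0] -> [0, 0, 0, 4]
row 2: [0, 0, 8, 64] -> [0, 0, 8, 64]
row 3: [0, 0, 0, 0] -> [0, 0, 0, 0]

Answer:  0  0  0  4
 0  0  0  4
 0  0  8 64
 0  0  0  0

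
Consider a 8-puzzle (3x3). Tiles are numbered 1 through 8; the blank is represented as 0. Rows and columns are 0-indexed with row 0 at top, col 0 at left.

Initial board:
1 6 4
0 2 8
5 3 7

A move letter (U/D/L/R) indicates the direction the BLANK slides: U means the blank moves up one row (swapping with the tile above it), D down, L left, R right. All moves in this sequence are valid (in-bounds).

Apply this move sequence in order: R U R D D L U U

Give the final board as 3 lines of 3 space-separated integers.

Answer: 1 0 8
2 4 7
5 6 3

Derivation:
After move 1 (R):
1 6 4
2 0 8
5 3 7

After move 2 (U):
1 0 4
2 6 8
5 3 7

After move 3 (R):
1 4 0
2 6 8
5 3 7

After move 4 (D):
1 4 8
2 6 0
5 3 7

After move 5 (D):
1 4 8
2 6 7
5 3 0

After move 6 (L):
1 4 8
2 6 7
5 0 3

After move 7 (U):
1 4 8
2 0 7
5 6 3

After move 8 (U):
1 0 8
2 4 7
5 6 3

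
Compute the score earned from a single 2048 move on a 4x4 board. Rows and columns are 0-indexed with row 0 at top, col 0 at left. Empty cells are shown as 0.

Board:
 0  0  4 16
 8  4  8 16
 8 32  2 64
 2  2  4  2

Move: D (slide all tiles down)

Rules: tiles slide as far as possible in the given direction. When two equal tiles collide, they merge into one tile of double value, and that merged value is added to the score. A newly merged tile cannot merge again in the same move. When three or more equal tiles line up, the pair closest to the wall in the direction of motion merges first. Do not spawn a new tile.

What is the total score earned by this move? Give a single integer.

Slide down:
col 0: [0, 8, 8, 2] -> [0, 0, 16, 2]  score +16 (running 16)
col 1: [0, 4, 32, 2] -> [0, 4, 32, 2]  score +0 (running 16)
col 2: [4, 8, 2, 4] -> [4, 8, 2, 4]  score +0 (running 16)
col 3: [16, 16, 64, 2] -> [0, 32, 64, 2]  score +32 (running 48)
Board after move:
 0  0  4  0
 0  4  8 32
16 32  2 64
 2  2  4  2

Answer: 48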